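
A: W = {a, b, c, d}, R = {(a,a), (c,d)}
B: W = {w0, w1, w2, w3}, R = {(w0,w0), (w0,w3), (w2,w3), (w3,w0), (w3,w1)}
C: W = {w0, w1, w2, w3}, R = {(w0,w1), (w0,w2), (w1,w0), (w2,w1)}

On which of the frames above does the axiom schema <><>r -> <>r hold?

The schema corresponds to transitivity: forall x forall y forall z (Rxy & Ryz -> Rxz).
A: satisfies the condition.
B: fails — Rw3w0 and Rw0w3 but not Rw3w3.
C: fails — Rw0w1 and Rw1w0 but not Rw0w0.

A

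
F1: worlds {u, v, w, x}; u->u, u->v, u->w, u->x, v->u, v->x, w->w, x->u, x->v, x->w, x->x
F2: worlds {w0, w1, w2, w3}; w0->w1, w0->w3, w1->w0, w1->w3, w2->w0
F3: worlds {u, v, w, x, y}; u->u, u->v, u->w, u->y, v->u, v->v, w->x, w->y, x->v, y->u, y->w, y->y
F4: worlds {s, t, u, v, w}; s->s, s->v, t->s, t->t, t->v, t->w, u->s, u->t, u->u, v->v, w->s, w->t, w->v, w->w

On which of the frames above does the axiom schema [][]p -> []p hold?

F1, F4

This is the axiom for density; its first-order frame correspondent is forall x forall y (Rxy -> exists z (Rxz & Rzy)).
F1: ✓.
F2: fails — Rw1w0 but no z with Rw1z and Rzw0.
F3: fails — Rwx but no z with Rwz and Rzx.
F4: ✓.
Valid on: F1, F4.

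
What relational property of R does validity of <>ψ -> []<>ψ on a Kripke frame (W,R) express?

Suppose ◇ψ→□◇ψ is valid. Take Rxy, Rxz and set V(ψ)={y}. Then ◇ψ at x, so □◇ψ at x, so ◇ψ at z, so some w with Rzw has ψ; w=y, i.e. Rzy. By symmetry of the argument, Ryz.
Conversely, on a frame with the Euclidean property the schema holds at every world under every valuation.
So the correspondent is the Euclidean property.

the Euclidean property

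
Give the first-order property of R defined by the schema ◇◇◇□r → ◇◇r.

This is a Sahlqvist (Geach-type) schema ◇^3□^1r → □^0◇^2r.
First-order correspondent: ∀x ∀y (xR³y → ∃w (yRw ∧ xR²w)).

∀x ∀y (xR³y → ∃w (yRw ∧ xR²w))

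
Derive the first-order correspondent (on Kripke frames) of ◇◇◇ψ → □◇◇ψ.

This is a Sahlqvist (Geach-type) schema ◇^3□^0ψ → □^1◇^2ψ.
Minimal-valuation argument: fix x; take any y with xR^3y and any z with xR^1z. Set V(ψ) to the set of worlds R-reachable from y in exactly 0 steps. Then □^0ψ holds at y, so the antecedent holds at x; validity forces ◇^2ψ at z, giving a w with zR^2w and yR^0w.
First-order correspondent: ∀x ∀y ∀z ((xR³y ∧ xRz) → ∃w (y = w ∧ zR²w)).

∀x ∀y ∀z ((xR³y ∧ xRz) → ∃w (y = w ∧ zR²w))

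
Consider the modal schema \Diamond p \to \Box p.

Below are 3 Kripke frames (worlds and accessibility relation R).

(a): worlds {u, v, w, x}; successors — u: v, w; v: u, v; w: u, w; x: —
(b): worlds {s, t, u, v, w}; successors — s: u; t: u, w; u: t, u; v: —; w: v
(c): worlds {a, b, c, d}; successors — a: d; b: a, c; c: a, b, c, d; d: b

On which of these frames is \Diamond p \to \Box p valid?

This is the axiom for partial functionality; its first-order frame correspondent is \forall x \forall y \forall z (Rxy \wedge Rxz \to y = z).
(a): fails — u sees both v and w.
(b): fails — t sees both u and w.
(c): fails — b sees both a and c.
Valid on no frame.

none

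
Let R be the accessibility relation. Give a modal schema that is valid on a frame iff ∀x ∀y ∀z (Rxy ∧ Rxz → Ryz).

A defining formula is ◇p → □◇p (the 5 axiom).
Suppose ◇p→□◇p is valid. Take Rxy, Rxz and set V(p)={y}. Then ◇p at x, so □◇p at x, so ◇p at z, so some w with Rzw has p; w=y, i.e. Rzy. By symmetry of the argument, Ryz.

◇p → □◇p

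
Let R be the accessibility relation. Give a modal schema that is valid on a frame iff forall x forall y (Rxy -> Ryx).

ψ → □◇ψ

The condition is symmetry. The B schema ψ → □◇ψ defines it.
Suppose ψ→□◇ψ is valid. Take Rxy and set V(ψ)={x}. Then ψ at x, so □◇ψ at x, so ◇ψ at y, so some z with Ryz has ψ; z=x, i.e. Ryx.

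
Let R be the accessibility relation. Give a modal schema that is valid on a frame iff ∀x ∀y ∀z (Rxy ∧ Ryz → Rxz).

This is transitivity; the standard corresponding axiom is 4: □q → □□q.

□q → □□q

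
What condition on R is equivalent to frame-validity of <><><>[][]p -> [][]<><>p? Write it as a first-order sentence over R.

forall x forall y forall z ((x R^3 y & x R^2 z) -> exists w (y R^2 w & z R^2 w))

This is a Sahlqvist (Geach-type) schema ◇^3□^2p → □^2◇^2p.
Minimal-valuation argument: fix x; take any y with xR^3y and any z with xR^2z. Set V(p) to the set of worlds R-reachable from y in exactly 2 steps. Then □^2p holds at y, so the antecedent holds at x; validity forces ◇^2p at z, giving a w with zR^2w and yR^2w.
First-order correspondent: forall x forall y forall z ((x R^3 y & x R^2 z) -> exists w (y R^2 w & z R^2 w)).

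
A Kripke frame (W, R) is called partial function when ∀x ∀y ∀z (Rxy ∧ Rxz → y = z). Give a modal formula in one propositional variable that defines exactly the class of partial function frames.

A defining formula is ◇s → □s (the CD axiom).
Suppose ◇s→□s is valid. Take Rxy, Rxz and set V(s)={y}. Then ◇s at x, so □s at x, so s at z, i.e. z=y.

◇s → □s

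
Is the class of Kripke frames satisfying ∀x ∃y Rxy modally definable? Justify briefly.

Yes, by □p → ◇p

The condition is seriality. A defining modal formula is □p → ◇p.
Suppose □p→◇p is valid. At any x set V(p)=W. Then □p at x, so ◇p at x, so x has a successor.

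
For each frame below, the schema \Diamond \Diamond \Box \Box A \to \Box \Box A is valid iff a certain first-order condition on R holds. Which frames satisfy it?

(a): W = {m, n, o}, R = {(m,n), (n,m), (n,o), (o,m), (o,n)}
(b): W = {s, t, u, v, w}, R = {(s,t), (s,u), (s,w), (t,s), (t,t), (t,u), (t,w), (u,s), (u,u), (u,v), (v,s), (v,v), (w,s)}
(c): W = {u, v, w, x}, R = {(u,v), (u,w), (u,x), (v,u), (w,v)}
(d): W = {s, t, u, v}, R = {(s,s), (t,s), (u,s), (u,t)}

(d)

This is the axiom for a generalized confluence (Geach) condition; its first-order frame correspondent is \forall x \forall y \forall z ((x R^2 y \wedge x R^2 z) \to \exists w (y R^2 w \wedge z = w)).
(a): fails — nR²m, nR²n but no w with mR²w and n=w.
(b): fails — sR²w, sR²s but no w* with wR²w* and s=w*.
(c): fails — uR²v, uR²u but no t with vR²t and u=t.
(d): condition met.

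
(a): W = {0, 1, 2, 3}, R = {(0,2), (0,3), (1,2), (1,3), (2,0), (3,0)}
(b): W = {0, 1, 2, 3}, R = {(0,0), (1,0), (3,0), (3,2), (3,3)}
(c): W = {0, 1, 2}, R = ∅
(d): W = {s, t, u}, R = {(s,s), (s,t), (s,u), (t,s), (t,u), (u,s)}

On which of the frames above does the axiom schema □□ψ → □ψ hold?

(b), (c), (d)

This is the axiom for density; its first-order frame correspondent is ∀x ∀y (Rxy → ∃z (Rxz ∧ Rzy)).
(a): fails — R02 but no z with R0z and Rz2.
(b): satisfies the condition.
(c): satisfies the condition.
(d): satisfies the condition.
Valid on: (b), (c), (d).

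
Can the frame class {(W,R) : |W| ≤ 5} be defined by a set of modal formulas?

Not modally definable

Any modally definable frame class is closed under disjoint unions.
Any modal formula valid on each of 6 disjoint one-world frames is valid on their disjoint union (validity is preserved under disjoint unions). Each one-world frame has |W|=1≤5, but the union has |W|=6.
So the class is not modally definable.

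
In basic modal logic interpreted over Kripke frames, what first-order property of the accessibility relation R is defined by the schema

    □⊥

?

emptiness of R: ∀x ∀y ¬Rxy

□⊥ is valid iff no world has any successor (otherwise □⊥ fails at any world with one).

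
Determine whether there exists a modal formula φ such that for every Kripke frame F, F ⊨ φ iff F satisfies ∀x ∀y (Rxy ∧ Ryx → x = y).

Not definable by any modal formula

Modal frame validity is preserved under surjective bounded morphisms.
The 6-cycle (worlds s,t,u,v,w,x with s→t→u→v→w→x→s) is antisymmetric. Sending even-indexed worlds to s and odd-indexed worlds to t is a surjective bounded morphism onto the two-world frame with s↔t, which is not antisymmetric.
So no modal formula (or set of formulas) defines exactly the antisymmetric frames.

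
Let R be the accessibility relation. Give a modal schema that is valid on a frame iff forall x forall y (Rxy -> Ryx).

ψ → □◇ψ

This is symmetry; the standard corresponding axiom is B: ψ → □◇ψ.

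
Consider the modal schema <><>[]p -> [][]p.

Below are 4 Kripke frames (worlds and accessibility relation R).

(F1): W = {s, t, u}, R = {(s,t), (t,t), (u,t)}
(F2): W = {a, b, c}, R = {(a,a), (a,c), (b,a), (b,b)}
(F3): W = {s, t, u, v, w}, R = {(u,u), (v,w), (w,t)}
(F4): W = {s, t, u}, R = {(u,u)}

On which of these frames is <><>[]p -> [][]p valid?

(F1), (F4)

Frame correspondent (Sahlqvist): forall x forall y forall z ((x R^2 y & x R^2 z) -> exists w (yRw & z = w)) — i.e. a generalized confluence (Geach) condition.
(F1): ✓.
(F2): fails — aR²c, aR²a but no w with cRw and a=w.
(F3): fails — vR²t, vR²t but no w* with tRw* and t=w*.
(F4): ✓.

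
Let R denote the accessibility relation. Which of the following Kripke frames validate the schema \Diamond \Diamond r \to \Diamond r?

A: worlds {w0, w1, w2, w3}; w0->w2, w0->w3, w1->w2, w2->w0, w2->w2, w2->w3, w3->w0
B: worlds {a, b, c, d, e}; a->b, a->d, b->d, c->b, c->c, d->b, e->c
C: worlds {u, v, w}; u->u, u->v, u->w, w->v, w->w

C

This is the axiom for transitivity; its first-order frame correspondent is \forall x \forall y \forall z (Rxy \wedge Ryz \to Rxz).
A: fails — Rw1w2 and Rw2w0 but not Rw1w0.
B: fails — Rec and Rcb but not Reb.
C: condition met.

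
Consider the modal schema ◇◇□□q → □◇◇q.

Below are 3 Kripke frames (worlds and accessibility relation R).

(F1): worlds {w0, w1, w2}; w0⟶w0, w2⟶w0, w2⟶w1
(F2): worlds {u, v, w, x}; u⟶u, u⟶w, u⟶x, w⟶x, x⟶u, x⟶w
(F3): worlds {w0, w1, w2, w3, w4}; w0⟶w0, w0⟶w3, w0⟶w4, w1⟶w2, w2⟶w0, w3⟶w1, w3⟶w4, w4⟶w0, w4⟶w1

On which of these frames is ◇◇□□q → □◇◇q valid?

This is the axiom for a generalized confluence (Geach) condition; its first-order frame correspondent is ∀x ∀y ∀z ((xR²y ∧ xRz) → ∃w (yR²w ∧ zR²w)).
(F1): fails — w2R²w0, w2Rw1 but no w with w0R²w and w1R²w.
(F2): satisfies the condition.
(F3): satisfies the condition.
Valid on: (F2), (F3).

(F2), (F3)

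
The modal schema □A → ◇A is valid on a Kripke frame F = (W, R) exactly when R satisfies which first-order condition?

Suppose □A→◇A is valid. At any x set V(A)=W. Then □A at x, so ◇A at x, so x has a successor.
Conversely, on a frame with seriality the schema holds at every world under every valuation.
So the correspondent is seriality.

seriality: ∀x ∃y Rxy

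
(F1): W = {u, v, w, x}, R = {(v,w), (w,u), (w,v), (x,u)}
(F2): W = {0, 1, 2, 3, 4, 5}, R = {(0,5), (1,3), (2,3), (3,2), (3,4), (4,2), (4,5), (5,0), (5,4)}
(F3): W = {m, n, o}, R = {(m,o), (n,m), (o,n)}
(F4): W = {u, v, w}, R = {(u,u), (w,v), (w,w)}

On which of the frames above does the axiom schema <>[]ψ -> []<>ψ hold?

(F3)

Frame correspondent (Sahlqvist): forall x forall y forall z (Rxy & Rxz -> exists w (Ryw & Rzw)) — i.e. convergence.
(F1): fails — Rwu and Rwu but u and u have no common successor.
(F2): fails — R34 and R32 but 4 and 2 have no common successor.
(F3): condition met.
(F4): fails — Rww and Rwv but w and v have no common successor.
Valid on: (F3).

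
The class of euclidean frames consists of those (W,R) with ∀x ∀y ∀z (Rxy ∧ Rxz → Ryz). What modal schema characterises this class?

◇s → □◇s

The condition is the Euclidean property. The 5 schema ◇s → □◇s defines it.
Suppose ◇s→□◇s is valid. Take Rxy, Rxz and set V(s)={y}. Then ◇s at x, so □◇s at x, so ◇s at z, so some w with Rzw has s; w=y, i.e. Rzy. By symmetry of the argument, Ryz.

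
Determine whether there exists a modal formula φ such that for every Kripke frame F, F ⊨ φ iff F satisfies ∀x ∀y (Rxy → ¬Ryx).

If a class were modally definable it would be closed under surjective bounded morphisms (Goldblatt–Thomason).
The 4-cycle (worlds 0,1,2,3 with 0→1→2→3→0) is asymmetric. Mapping every world to a single reflexive point • is a surjective bounded morphism, and the reflexive point is not asymmetric (R•• but asymmetry requires ¬R••).
So the class is not modally definable.

No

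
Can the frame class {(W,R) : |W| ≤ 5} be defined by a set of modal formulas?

Not definable by any modal formula

If a class were modally definable it would be closed under disjoint unions (Goldblatt–Thomason).
Any modal formula valid on each of 6 disjoint one-world frames is valid on their disjoint union (validity is preserved under disjoint unions). Each one-world frame has |W|=1≤5, but the union has |W|=6.
Hence having at most 5 worlds is not modally definable.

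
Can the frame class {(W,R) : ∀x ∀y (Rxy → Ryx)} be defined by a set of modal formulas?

Yes — defined by r → □◇r

The condition is symmetry. A defining modal formula is r → □◇r.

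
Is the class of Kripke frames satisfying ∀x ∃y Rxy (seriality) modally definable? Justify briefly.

The condition is seriality. A defining modal formula is □p → ◇p.
Suppose □p→◇p is valid. At any x set V(p)=W. Then □p at x, so ◇p at x, so x has a successor.

Yes — defined by □p → ◇p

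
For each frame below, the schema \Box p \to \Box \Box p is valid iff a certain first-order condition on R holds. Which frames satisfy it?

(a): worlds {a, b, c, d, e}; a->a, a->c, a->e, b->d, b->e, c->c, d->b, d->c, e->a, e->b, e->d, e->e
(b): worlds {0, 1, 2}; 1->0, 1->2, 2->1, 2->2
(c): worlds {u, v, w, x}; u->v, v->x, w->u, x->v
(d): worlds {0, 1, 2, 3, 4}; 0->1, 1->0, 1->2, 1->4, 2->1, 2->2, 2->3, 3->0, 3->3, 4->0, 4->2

This is the axiom for transitivity; its first-order frame correspondent is \forall x \forall y \forall z (Rxy \wedge Ryz \to Rxz).
(a): fails — Rea and Rac but not Rec.
(b): fails — R12 and R21 but not R11.
(c): fails — Ruv and Rvx but not Rux.
(d): fails — R10 and R01 but not R11.
Valid on no frame.

none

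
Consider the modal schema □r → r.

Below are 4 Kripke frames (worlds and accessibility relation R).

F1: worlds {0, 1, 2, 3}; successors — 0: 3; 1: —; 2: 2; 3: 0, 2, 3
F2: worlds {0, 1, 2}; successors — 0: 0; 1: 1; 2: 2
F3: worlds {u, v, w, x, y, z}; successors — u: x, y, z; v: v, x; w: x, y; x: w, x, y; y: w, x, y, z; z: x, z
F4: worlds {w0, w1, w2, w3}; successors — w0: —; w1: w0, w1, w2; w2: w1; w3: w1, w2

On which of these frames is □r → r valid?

The schema corresponds to reflexivity: ∀x Rxx.
F1: fails — world 0 does not see itself.
F2: satisfies the condition.
F3: fails — world u does not see itself.
F4: fails — world w0 does not see itself.
Valid on: F2.

F2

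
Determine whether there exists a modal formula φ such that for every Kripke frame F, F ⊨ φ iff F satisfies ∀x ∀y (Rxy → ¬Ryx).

No

Any modally definable frame class is closed under surjective bounded morphisms.
The 4-cycle (worlds s,t,u,v with s→t→u→v→s) is asymmetric. Mapping every world to a single reflexive point • is a surjective bounded morphism, and the reflexive point is not asymmetric (R•• but asymmetry requires ¬R••).
So no modal formula (or set of formulas) defines exactly the asymmetric frames.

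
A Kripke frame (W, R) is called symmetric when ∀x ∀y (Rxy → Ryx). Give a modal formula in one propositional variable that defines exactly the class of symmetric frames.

A defining formula is q → □◇q (the B axiom).
Suppose q→□◇q is valid. Take Rxy and set V(q)={x}. Then q at x, so □◇q at x, so ◇q at y, so some z with Ryz has q; z=x, i.e. Ryx.

q → □◇q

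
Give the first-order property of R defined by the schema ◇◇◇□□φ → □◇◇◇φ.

This is a Sahlqvist (Geach-type) schema ◇^3□^2φ → □^1◇^3φ.
Minimal-valuation argument: fix x; take any y with xR^3y and any z with xR^1z. Set V(φ) to the set of worlds R-reachable from y in exactly 2 steps. Then □^2φ holds at y, so the antecedent holds at x; validity forces ◇^3φ at z, giving a w with zR^3w and yR^2w.
First-order correspondent: ∀x ∀y ∀z ((xR³y ∧ xRz) → ∃w (yR²w ∧ zR³w)).

∀x ∀y ∀z ((xR³y ∧ xRz) → ∃w (yR²w ∧ zR³w))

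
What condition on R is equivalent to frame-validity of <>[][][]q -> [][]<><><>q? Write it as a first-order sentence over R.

forall x forall y forall z ((xRy & x R^2 z) -> exists w (y R^3 w & z R^3 w))

This is a Sahlqvist (Geach-type) schema ◇^1□^3q → □^2◇^3q.
Minimal-valuation argument: fix x; take any y with xR^1y and any z with xR^2z. Set V(q) to the set of worlds R-reachable from y in exactly 3 steps. Then □^3q holds at y, so the antecedent holds at x; validity forces ◇^3q at z, giving a w with zR^3w and yR^3w.
First-order correspondent: forall x forall y forall z ((xRy & x R^2 z) -> exists w (y R^3 w & z R^3 w)).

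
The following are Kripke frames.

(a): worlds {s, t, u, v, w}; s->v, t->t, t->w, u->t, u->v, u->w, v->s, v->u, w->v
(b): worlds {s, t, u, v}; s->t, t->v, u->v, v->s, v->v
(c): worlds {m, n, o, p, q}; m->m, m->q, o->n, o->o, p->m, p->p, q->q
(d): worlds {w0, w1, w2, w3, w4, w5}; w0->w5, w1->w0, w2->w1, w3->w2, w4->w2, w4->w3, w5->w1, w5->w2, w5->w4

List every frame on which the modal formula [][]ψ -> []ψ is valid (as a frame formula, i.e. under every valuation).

(c)

Frame correspondent (Sahlqvist): forall x forall y (Rxy -> exists z (Rxz & Rzy)) — i.e. density.
(a): fails — Rvu but no z with Rvz and Rzu.
(b): fails — Rst but no z with Rsz and Rzt.
(c): satisfies the condition.
(d): fails — Rw1w0 but no z with Rw1z and Rzw0.
Valid on: (c).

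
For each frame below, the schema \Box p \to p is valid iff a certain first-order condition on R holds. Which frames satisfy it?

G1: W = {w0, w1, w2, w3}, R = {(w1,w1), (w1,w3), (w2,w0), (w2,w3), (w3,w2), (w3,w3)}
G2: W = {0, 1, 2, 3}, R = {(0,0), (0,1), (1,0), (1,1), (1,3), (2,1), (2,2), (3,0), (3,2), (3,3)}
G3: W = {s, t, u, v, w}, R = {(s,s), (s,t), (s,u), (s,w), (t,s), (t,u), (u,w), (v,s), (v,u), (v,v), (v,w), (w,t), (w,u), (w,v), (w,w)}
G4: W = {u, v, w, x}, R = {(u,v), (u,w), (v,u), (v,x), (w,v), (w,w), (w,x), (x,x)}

G2

Frame correspondent (Sahlqvist): \forall x Rxx — i.e. reflexivity.
G1: fails — world w0 does not see itself.
G2: holds.
G3: fails — world t does not see itself.
G4: fails — world u does not see itself.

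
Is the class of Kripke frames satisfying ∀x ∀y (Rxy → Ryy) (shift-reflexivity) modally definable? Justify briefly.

Yes, by □(□q → q)

Yes: it is shift-reflexivity, defined by the T□ schema □(□q → q).
Suppose □(□q→q) is valid. Take Rxy and set V(q)={w : Ryw}. Then at y, □q holds; since □(□q→q) at x, □q→q at y, so q at y, i.e. Ryy.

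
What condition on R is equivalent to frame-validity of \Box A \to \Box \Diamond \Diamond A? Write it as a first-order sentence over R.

This is a Sahlqvist (Geach-type) schema ◇^0□^1A → □^1◇^2A.
Minimal-valuation argument: fix x; take any y with xR^0y and any z with xR^1z. Set V(A) to the set of worlds R-reachable from y in exactly 1 step. Then □^1A holds at y, so the antecedent holds at x; validity forces ◇^2A at z, giving a w with zR^2w and yR^1w.
First-order correspondent: \forall x \forall z (xRz \to \exists w (xRw \wedge z R^2 w)).

\forall x \forall z (xRz \to \exists w (xRw \wedge z R^2 w))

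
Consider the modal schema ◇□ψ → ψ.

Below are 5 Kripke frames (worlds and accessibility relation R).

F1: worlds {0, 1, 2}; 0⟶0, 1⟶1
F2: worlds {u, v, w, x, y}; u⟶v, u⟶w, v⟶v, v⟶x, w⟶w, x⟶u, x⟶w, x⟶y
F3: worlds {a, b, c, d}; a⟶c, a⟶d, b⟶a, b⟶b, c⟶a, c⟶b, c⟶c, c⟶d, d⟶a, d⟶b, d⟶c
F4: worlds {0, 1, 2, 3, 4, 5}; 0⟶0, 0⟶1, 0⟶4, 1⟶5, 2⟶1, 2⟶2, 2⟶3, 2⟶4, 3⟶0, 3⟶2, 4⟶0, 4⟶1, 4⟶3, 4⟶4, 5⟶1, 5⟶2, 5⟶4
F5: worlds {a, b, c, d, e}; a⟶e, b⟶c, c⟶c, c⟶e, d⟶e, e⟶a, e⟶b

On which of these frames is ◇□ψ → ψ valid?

F1

The schema corresponds to symmetry: ∀x ∀y (Rxy → Ryx).
F1: satisfies the condition.
F2: fails — Ruv but not Rvu.
F3: fails — Rba but not Rab.
F4: fails — R43 but not R34.
F5: fails — Rbc but not Rcb.
Valid on: F1.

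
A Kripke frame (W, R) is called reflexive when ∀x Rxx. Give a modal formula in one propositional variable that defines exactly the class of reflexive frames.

□ψ → ψ

A defining formula is □ψ → ψ (the T axiom).
Suppose □ψ→ψ is valid. At any x set V(ψ)={w : Rxw}. Then □ψ holds at x, so ψ holds at x, i.e. Rxx.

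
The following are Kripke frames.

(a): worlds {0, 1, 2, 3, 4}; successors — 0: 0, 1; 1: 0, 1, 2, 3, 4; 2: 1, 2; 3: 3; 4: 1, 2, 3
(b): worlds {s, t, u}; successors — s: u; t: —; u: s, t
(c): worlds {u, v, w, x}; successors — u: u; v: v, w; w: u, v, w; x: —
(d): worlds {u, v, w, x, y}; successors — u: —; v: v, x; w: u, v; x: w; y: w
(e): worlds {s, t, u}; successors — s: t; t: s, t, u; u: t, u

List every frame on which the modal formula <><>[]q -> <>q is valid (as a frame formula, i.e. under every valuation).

Frame correspondent (Sahlqvist): forall x forall y (x R^2 y -> exists w (yRw & xRw)) — i.e. a generalized confluence (Geach) condition.
(a): fails — 0R²3 but no w with 3Rw and 0Rw.
(b): fails — sR²t but no w with tRw and sRw.
(c): fails — vR²u but no t with uRt and vRt.
(d): fails — vR²x but no t with xRt and vRt.
(e): satisfies the condition.
Valid on: (e).

(e)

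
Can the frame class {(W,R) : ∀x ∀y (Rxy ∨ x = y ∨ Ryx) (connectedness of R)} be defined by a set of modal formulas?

No

Any modally definable frame class is closed under disjoint unions.
Take 4 disjoint single-world reflexive frames: each is trivially connected, but their disjoint union has 4 worlds with no edge between distinct components, so it is not connected.
Hence connectedness of R is not modally definable.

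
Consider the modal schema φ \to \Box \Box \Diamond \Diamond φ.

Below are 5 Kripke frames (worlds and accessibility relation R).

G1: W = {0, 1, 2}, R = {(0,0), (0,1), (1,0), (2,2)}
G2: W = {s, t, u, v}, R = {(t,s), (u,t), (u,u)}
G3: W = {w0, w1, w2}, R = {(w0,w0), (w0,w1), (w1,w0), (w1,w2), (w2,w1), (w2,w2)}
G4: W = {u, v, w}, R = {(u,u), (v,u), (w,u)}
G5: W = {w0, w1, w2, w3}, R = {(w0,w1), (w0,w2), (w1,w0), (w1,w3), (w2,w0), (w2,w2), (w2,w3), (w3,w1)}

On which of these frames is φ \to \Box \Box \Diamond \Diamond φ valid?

G1, G3

The schema corresponds to a generalized confluence (Geach) condition: \forall x \forall z (x R^2 z \to \exists w (x = w \wedge z R^2 w)).
G1: holds.
G2: fails — uR²s but no w with u=w and sR²w.
G3: holds.
G4: fails — vR²u but no t with v=t and uR²t.
G5: fails — w2R²w3 but no w with w2=w and w3R²w.
Valid on: G1, G3.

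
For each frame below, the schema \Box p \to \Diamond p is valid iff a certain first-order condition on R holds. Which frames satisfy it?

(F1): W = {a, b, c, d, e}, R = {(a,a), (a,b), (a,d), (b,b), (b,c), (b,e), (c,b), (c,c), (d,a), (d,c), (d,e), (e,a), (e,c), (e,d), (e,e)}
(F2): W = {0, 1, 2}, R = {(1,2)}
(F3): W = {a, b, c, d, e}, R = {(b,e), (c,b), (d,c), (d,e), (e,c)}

(F1)

Frame correspondent (Sahlqvist): \forall x \exists y Rxy — i.e. seriality.
(F1): holds.
(F2): fails — world 0 has no successor.
(F3): fails — world a has no successor.
Valid on: (F1).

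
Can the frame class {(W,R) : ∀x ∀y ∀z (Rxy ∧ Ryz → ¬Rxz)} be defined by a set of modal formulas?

Modal frame validity is preserved under surjective bounded morphisms.
The 3-cycle (worlds w0,w1,w2 with w0→w1→w2→w0) is intransitive. Mapping every world to a single reflexive point • is a surjective bounded morphism; the reflexive point is not intransitive (R••∧R•• but R••).
So the class is not modally definable.

No — not modally definable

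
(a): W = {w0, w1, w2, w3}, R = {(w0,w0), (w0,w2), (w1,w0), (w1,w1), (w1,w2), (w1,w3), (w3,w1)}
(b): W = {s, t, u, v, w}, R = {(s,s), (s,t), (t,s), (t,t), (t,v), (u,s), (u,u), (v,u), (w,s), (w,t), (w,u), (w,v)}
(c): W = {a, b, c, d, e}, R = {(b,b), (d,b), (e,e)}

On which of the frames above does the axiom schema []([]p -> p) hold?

(c)

The schema corresponds to shift-reflexivity: forall x forall y (Rxy -> Ryy).
(a): fails — Rw1w2 but not Rw2w2.
(b): fails — Rtv but not Rvv.
(c): condition met.
Valid on: (c).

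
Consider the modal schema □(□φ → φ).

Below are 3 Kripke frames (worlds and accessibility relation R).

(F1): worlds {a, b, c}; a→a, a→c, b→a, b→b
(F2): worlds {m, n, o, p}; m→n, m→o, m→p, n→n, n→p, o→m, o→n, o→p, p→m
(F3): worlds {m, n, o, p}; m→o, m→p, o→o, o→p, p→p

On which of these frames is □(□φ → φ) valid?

(F3)

The schema corresponds to shift-reflexivity: ∀x ∀y (Rxy → Ryy).
(F1): fails — Rac but not Rcc.
(F2): fails — Rom but not Rmm.
(F3): ✓.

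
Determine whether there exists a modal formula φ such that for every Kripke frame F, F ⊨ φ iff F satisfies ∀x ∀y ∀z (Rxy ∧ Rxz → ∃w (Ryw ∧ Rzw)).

Yes — defined by ◇□q → □◇q

Yes: it is convergence, defined by the .2 schema ◇□q → □◇q.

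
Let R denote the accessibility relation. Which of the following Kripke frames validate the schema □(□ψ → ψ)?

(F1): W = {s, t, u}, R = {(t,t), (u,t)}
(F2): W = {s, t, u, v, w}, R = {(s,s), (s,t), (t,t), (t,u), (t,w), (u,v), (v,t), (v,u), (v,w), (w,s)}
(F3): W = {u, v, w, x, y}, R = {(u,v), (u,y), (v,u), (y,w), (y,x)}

Frame correspondent (Sahlqvist): ∀x ∀y (Rxy → Ryy) — i.e. shift-reflexivity.
(F1): condition met.
(F2): fails — Ruv but not Rvv.
(F3): fails — Ruv but not Rvv.
Valid on: (F1).

(F1)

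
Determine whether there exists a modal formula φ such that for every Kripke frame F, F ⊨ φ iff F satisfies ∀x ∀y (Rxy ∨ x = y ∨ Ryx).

No — not modally definable

If a class were modally definable it would be closed under disjoint unions (Goldblatt–Thomason).
Take 4 disjoint single-world reflexive frames: each is trivially connected, but their disjoint union has 4 worlds with no edge between distinct components, so it is not connected.
So no modal formula (or set of formulas) defines exactly the connected frames.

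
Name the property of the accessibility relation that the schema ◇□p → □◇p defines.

convergence: ∀x ∀y ∀z (Rxy ∧ Rxz → ∃w (Ryw ∧ Rzw))

This is the .2 axiom.
Its frame correspondent is convergence — ∀x ∀y ∀z (Rxy ∧ Rxz → ∃w (Ryw ∧ Rzw)).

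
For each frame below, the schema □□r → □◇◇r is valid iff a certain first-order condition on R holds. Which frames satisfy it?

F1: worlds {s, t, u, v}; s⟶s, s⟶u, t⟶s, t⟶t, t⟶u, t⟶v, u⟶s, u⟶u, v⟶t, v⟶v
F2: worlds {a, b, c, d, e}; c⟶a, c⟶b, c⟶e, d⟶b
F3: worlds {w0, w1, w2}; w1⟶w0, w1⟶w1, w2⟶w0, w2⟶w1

F1

This is the axiom for a generalized confluence (Geach) condition; its first-order frame correspondent is ∀x ∀z (xRz → ∃w (xR²w ∧ zR²w)).
F1: holds.
F2: fails — cRa but no w with cR²w and aR²w.
F3: fails — w1Rw0 but no w with w1R²w and w0R²w.
Valid on: F1.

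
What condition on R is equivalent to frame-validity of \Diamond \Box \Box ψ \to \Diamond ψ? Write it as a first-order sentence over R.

This is a Sahlqvist (Geach-type) schema ◇^1□^2ψ → □^0◇^1ψ.
First-order correspondent: \forall x \forall y (xRy \to \exists w (y R^2 w \wedge xRw)).

\forall x \forall y (xRy \to \exists w (y R^2 w \wedge xRw))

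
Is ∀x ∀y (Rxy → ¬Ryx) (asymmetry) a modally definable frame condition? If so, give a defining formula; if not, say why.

Any modally definable frame class is closed under surjective bounded morphisms.
The 5-cycle (worlds a,b,c,d,e with a→b→c→d→e→a) is asymmetric. Mapping every world to a single reflexive point • is a surjective bounded morphism, and the reflexive point is not asymmetric (R•• but asymmetry requires ¬R••).
So the class is not modally definable.

Not modally definable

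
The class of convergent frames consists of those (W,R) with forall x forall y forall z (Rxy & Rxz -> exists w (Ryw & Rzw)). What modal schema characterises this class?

◇□q → □◇q

The condition is convergence. The .2 schema ◇□q → □◇q defines it.
Suppose ◇□q→□◇q is valid. Take Rxy, Rxz and set V(q)={w : Ryw}. Then □q at y so ◇□q at x, so □◇q at x, so ◇q at z, giving w with Rzw and Ryw.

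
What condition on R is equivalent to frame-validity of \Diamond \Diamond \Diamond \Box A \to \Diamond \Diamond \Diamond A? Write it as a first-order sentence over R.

\forall x \forall y (x R^3 y \to \exists w (yRw \wedge x R^3 w))

This is a Sahlqvist (Geach-type) schema ◇^3□^1A → □^0◇^3A.
Minimal-valuation argument: fix x; take any y with xR^3y and any z with xR^0z. Set V(A) to the set of worlds R-reachable from y in exactly 1 step. Then □^1A holds at y, so the antecedent holds at x; validity forces ◇^3A at z, giving a w with zR^3w and yR^1w.
First-order correspondent: \forall x \forall y (x R^3 y \to \exists w (yRw \wedge x R^3 w)).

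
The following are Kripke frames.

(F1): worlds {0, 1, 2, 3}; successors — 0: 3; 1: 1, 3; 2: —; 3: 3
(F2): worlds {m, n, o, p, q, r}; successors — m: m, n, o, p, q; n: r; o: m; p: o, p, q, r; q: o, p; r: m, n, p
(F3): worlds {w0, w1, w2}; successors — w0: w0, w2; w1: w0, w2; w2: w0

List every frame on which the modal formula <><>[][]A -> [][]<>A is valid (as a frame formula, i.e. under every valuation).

(F1), (F3)

Frame correspondent (Sahlqvist): forall x forall y forall z ((x R^2 y & x R^2 z) -> exists w (y R^2 w & zRw)) — i.e. a generalized confluence (Geach) condition.
(F1): ✓.
(F2): fails — mR²n, mR²n but no w with nR²w and nRw.
(F3): ✓.
Valid on: (F1), (F3).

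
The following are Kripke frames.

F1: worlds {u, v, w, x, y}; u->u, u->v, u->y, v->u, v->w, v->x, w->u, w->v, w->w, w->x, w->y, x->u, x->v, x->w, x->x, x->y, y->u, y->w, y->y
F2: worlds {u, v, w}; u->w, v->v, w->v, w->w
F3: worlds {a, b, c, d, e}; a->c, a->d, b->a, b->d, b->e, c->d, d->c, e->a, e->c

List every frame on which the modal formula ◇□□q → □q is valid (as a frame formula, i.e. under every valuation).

Frame correspondent (Sahlqvist): ∀x ∀y ∀z ((xRy ∧ xRz) → ∃w (yR²w ∧ z = w)) — i.e. a generalized confluence (Geach) condition.
F1: satisfies the condition.
F2: fails — wRv, wRw but no t with vR²t and w=t.
F3: fails — aRc, aRd but no w with cR²w and d=w.
Valid on: F1.

F1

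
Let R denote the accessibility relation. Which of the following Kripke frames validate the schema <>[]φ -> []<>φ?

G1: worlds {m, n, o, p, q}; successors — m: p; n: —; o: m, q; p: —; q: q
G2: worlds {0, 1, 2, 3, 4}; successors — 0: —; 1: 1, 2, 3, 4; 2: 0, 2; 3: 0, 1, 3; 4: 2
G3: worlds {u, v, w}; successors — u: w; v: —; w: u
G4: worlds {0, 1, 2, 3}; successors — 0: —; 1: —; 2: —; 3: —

The schema corresponds to convergence: forall x forall y forall z (Rxy & Rxz -> exists w (Ryw & Rzw)).
G1: fails — Rmp and Rmp but p and p have no common successor.
G2: fails — R14 and R13 but 4 and 3 have no common successor.
G3: satisfies the condition.
G4: satisfies the condition.
Valid on: G3, G4.

G3, G4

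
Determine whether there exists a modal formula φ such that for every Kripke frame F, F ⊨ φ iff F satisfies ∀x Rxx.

This is a Sahlqvist condition; the T axiom □r → r defines it.

Definable; □r → r defines it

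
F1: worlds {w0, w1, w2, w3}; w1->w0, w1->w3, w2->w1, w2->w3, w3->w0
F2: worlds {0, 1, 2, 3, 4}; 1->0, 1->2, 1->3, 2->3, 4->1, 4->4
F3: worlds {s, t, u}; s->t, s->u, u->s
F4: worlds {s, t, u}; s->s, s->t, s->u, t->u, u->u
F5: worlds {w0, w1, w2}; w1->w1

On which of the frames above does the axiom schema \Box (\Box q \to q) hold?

F5

Frame correspondent (Sahlqvist): \forall x \forall y (Rxy \to Ryy) — i.e. shift-reflexivity.
F1: fails — Rw1w0 but not Rw0w0.
F2: fails — R10 but not R00.
F3: fails — Rsu but not Ruu.
F4: fails — Rst but not Rtt.
F5: satisfies the condition.
Valid on: F5.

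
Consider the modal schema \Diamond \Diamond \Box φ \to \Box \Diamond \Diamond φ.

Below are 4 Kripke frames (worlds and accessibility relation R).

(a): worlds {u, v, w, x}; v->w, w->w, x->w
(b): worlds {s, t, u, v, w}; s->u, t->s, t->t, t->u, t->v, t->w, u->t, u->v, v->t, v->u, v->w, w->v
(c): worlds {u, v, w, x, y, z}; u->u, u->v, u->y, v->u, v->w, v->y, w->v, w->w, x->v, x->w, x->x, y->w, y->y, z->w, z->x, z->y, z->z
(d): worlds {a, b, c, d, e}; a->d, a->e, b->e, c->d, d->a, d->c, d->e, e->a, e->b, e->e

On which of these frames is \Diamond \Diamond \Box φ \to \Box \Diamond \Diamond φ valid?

(a), (c), (d)

The schema corresponds to a generalized confluence (Geach) condition: \forall x \forall y \forall z ((x R^2 y \wedge xRz) \to \exists w (yRw \wedge z R^2 w)).
(a): ✓.
(b): fails — tR²s, tRs but no w* with sRw* and sR²w*.
(c): ✓.
(d): ✓.
Valid on: (a), (c), (d).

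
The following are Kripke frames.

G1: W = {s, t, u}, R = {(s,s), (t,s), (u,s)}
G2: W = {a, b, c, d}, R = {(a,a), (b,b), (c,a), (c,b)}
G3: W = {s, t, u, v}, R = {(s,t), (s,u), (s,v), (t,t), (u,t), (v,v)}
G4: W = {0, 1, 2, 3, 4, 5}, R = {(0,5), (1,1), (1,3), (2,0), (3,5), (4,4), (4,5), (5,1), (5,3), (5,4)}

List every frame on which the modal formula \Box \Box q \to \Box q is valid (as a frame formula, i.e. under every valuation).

G1, G2

The schema corresponds to density: \forall x \forall y (Rxy \to \exists z (Rxz \wedge Rzy)).
G1: condition met.
G2: condition met.
G3: fails — Rsu but no z with Rsz and Rzu.
G4: fails — R20 but no z with R2z and Rz0.
Valid on: G1, G2.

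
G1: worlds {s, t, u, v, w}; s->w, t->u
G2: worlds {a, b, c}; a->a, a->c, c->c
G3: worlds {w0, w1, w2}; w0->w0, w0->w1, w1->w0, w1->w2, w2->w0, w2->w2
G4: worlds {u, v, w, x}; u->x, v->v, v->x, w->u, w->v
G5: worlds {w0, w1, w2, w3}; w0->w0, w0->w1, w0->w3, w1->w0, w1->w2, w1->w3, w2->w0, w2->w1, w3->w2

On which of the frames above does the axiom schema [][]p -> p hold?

G3

The schema corresponds to a generalized confluence (Geach) condition: forall x exists w (x R^2 w & x = w).
G1: fails — at s but no w* with sR²w* and s=w*.
G2: fails — at b but no w with bR²w and b=w.
G3: satisfies the condition.
G4: fails — at u but no t with uR²t and u=t.
G5: fails — at w3 but no w with w3R²w and w3=w.
Valid on: G3.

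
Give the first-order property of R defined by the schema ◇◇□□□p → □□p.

∀x ∀y ∀z ((xR²y ∧ xR²z) → ∃w (yR³w ∧ z = w))

This is a Sahlqvist (Geach-type) schema ◇^2□^3p → □^2◇^0p.
Minimal-valuation argument: fix x; take any y with xR^2y and any z with xR^2z. Set V(p) to the set of worlds R-reachable from y in exactly 3 steps. Then □^3p holds at y, so the antecedent holds at x; validity forces ◇^0p at z, giving a w with zR^0w and yR^3w.
First-order correspondent: ∀x ∀y ∀z ((xR²y ∧ xR²z) → ∃w (yR³w ∧ z = w)).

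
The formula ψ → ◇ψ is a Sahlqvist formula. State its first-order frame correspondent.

reflexivity

Replacing ψ by ¬ψ and contraposing gives the equivalent schema □ψ → ψ.
Suppose □ψ→ψ is valid. At any x set V(ψ)={w : Rxw}. Then □ψ holds at x, so ψ holds at x, i.e. Rxx.
The converse is a direct semantic check.
Frame condition: ∀x Rxx.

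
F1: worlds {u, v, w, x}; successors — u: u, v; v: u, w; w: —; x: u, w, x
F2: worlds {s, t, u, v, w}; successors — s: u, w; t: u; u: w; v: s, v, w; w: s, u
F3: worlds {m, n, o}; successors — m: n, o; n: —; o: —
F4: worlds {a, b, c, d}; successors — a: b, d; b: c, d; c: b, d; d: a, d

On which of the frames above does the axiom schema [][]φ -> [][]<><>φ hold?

This is the axiom for a generalized confluence (Geach) condition; its first-order frame correspondent is forall x forall z (x R^2 z -> exists w (x R^2 w & z R^2 w)).
F1: fails — uR²w but no t with uR²t and wR²t.
F2: satisfies the condition.
F3: satisfies the condition.
F4: satisfies the condition.

F2, F3, F4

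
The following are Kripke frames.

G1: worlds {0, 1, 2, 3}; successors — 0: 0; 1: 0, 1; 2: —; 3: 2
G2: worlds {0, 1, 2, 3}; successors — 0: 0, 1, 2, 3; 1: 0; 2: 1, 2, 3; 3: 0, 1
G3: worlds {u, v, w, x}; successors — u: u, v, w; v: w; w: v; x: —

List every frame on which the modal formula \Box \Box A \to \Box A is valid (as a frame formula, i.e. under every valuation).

G2

Frame correspondent (Sahlqvist): \forall x \forall y (Rxy \to \exists z (Rxz \wedge Rzy)) — i.e. density.
G1: fails — R32 but no z with R3z and Rz2.
G2: holds.
G3: fails — Rvw but no z with Rvz and Rzw.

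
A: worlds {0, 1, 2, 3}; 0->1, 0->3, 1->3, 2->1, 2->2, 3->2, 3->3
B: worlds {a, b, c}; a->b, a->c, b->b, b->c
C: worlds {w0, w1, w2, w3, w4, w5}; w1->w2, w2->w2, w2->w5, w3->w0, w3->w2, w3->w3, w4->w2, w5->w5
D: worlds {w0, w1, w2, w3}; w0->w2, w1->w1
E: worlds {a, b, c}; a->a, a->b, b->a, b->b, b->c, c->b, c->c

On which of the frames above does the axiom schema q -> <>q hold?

Frame correspondent (Sahlqvist): forall x Rxx — i.e. reflexivity.
A: fails — world 0 does not see itself.
B: fails — world a does not see itself.
C: fails — world w0 does not see itself.
D: fails — world w0 does not see itself.
E: holds.
Valid on: E.

E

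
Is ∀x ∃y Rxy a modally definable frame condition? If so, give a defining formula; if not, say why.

Definable; □q → ◇q defines it

Yes: it is seriality, defined by the D schema □q → ◇q.
Suppose □q→◇q is valid. At any x set V(q)=W. Then □q at x, so ◇q at x, so x has a successor.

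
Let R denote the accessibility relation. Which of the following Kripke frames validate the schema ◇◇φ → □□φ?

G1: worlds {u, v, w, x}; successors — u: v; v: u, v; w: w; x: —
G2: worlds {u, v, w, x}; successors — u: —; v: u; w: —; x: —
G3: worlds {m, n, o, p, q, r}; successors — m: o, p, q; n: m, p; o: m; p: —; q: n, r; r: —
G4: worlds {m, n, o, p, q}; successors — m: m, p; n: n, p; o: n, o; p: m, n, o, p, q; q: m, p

G2

The schema corresponds to a generalized confluence (Geach) condition: ∀x ∀y ∀z ((xR²y ∧ xR²z) → ∃w (y = w ∧ z = w)).
G1: fails — uR²u, uR²v but u ≠ v.
G2: satisfies the condition.
G3: fails — mR²m, mR²n but m ≠ n.
G4: fails — mR²m, mR²n but m ≠ n.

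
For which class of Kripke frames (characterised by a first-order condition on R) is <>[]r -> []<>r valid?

This schema is the .2 axiom.
Its frame correspondent is convergence — forall x forall y forall z (Rxy & Rxz -> exists w (Ryw & Rzw)).

convergence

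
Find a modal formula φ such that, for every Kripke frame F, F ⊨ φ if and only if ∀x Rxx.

□p → p

This is reflexivity; the standard corresponding axiom is T: □p → p.
Suppose □p→p is valid. At any x set V(p)={w : Rxw}. Then □p holds at x, so p holds at x, i.e. Rxx.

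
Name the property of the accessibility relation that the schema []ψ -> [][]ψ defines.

Suppose □ψ→□□ψ is valid. Take Rxy, Ryz and set V(ψ)={w : Rxw}. Then □ψ at x, so □□ψ at x, so □ψ at y, so ψ at z, i.e. Rxz.

transitivity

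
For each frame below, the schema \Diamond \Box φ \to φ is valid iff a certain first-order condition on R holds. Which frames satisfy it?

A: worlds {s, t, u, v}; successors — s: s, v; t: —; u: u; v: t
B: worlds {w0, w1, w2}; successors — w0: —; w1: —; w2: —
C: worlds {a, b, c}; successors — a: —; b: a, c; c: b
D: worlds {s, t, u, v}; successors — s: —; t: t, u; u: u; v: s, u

B

This is the axiom for symmetry; its first-order frame correspondent is \forall x \forall y (Rxy \to Ryx).
A: fails — Rsv but not Rvs.
B: satisfies the condition.
C: fails — Rba but not Rab.
D: fails — Rvu but not Ruv.
Valid on: B.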